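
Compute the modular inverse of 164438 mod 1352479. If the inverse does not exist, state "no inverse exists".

Apply the Euclidean algorithm to 1352479 and 164438:
1352479 = 8·164438 + 36975
164438 = 4·36975 + 16538
36975 = 2·16538 + 3899
16538 = 4·3899 + 942
3899 = 4·942 + 131
942 = 7·131 + 25
131 = 5·25 + 6
25 = 4·6 + 1
6 = 6·1 + 0
gcd = 1, so the inverse exists. Back-substitute:
1 = 25 − 4·6
1 = −4·131 + 21·25
1 = 21·942 − 151·131
1 = −151·3899 + 625·942
1 = 625·16538 − 2651·3899
1 = −2651·36975 + 5927·16538
1 = 5927·164438 − 26359·36975
1 = −26359·1352479 + 216799·164438
So 164438·216799 ≡ 1 (mod 1352479).

216799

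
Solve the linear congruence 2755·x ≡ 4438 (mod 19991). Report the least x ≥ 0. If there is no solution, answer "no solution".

1032

First find gcd(2755, 19991):
19991 = 7*2755 + 706
2755 = 3*706 + 637
706 = 1*637 + 69
637 = 9*69 + 16
69 = 4*16 + 5
16 = 3*5 + 1
5 = 5*1 + 0
gcd = 1, so a unique solution mod 19991 exists.
Back-substitute for the Bézout coefficients:
1 = 16 − 3·5
1 = −3·69 + 13·16
1 = 13·637 − 120·69
1 = −120·706 + 133·637
1 = 133·2755 − 519·706
1 = −519·19991 + 3766·2755
So 2755·(3766) ≡ 1 (mod 19991), giving 2755⁻¹ ≡ 3766.
x ≡ 2755⁻¹·4438 ≡ 3766·4438 ≡ 1032 (mod 19991).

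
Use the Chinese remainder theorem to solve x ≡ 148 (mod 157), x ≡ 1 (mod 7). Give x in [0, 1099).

Write x = 148 + 157·k. Then 157·k ≡ 1 − 148 ≡ 0 (mod 7).
Need 157⁻¹ mod 7. Extended Euclid on (7, 3):
7 = 2·3 + 1
3 = 3·1 + 0
Back-substitute:
1 = 7 − 2·3
157⁻¹ ≡ 5 (mod 7), so k ≡ 5·0 ≡ 0 (mod 7).
x = 148 + 157·0 = 148.

148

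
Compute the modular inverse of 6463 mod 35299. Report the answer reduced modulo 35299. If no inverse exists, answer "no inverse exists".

7559

Extended Euclidean algorithm:
35299 = 5×6463 + 2984
6463 = 2×2984 + 495
2984 = 6×495 + 14
495 = 35×14 + 5
14 = 2×5 + 4
5 = 1×4 + 1
4 = 4×1 + 0
The gcd is 1. Working backward:
1 = 5 − 4
1 = −14 + 3·5
1 = 3·495 − 106·14
1 = −106·2984 + 639·495
1 = 639·6463 − 1384·2984
1 = −1384·35299 + 7559·6463
So 6463·7559 ≡ 1 (mod 35299).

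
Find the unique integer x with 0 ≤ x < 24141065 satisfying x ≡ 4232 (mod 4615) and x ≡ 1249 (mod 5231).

20993252

Write x = 4232 + 4615·k. Then 4615·k ≡ 1249 − 4232 ≡ 2248 (mod 5231).
Need 4615⁻¹ mod 5231. Extended Euclid on (5231, 4615):
5231 = 1×4615 + 616
4615 = 7×616 + 303
616 = 2×303 + 10
303 = 30×10 + 3
10 = 3×3 + 1
3 = 3×1 + 0
Back-substitute:
1 = 10 − 3·3
1 = −3·303 + 91·10
1 = 91·616 − 185·303
1 = −185·4615 + 1386·616
1 = 1386·5231 − 1571·4615
4615⁻¹ ≡ 3660 (mod 5231), so k ≡ 3660·2248 ≡ 4548 (mod 5231).
x = 4232 + 4615·4548 = 20993252.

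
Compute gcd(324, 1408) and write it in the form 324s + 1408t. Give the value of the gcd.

4

Repeated division:
1408 = 4*324 + 112
324 = 2*112 + 100
112 = 1*100 + 12
100 = 8*12 + 4
12 = 3*4 + 0
gcd(324, 1408) = 4.
Back-substituting:
4 = 100 − 8·12
4 = −8·112 + 9·100
4 = 9·324 − 26·112
4 = −26·1408 + 113·324
So 4 = (-26)·1408 + (113)·324.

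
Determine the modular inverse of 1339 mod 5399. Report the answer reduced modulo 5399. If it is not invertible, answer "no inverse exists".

4520

gcd(5399, 1339) by repeated division:
5399 = 4×1339 + 43
1339 = 31×43 + 6
43 = 7×6 + 1
6 = 6×1 + 0
Since gcd(1339, 5399) = 1, back-substitute to write 1 as a combination:
1 = 43 − 7·6
1 = −7·1339 + 218·43
1 = 218·5399 − 879·1339
Thus 1339·(-879) ≡ 1 (mod 5399); reducing, -879 mod 5399 = 4520.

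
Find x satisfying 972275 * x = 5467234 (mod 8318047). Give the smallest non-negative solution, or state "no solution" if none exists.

4390581

First find gcd(972275, 8318047):
8318047 = 8×972275 + 539847
972275 = 1×539847 + 432428
539847 = 1×432428 + 107419
432428 = 4×107419 + 2752
107419 = 39×2752 + 91
2752 = 30×91 + 22
91 = 4×22 + 3
22 = 7×3 + 1
3 = 3×1 + 0
gcd = 1, so a unique solution mod 8318047 exists.
Back-substitute for the Bézout coefficients:
1 = 22 − 7·3
1 = −7·91 + 29·22
1 = 29·2752 − 877·91
1 = −877·107419 + 34232·2752
1 = 34232·432428 − 137805·107419
1 = −137805·539847 + 172037·432428
1 = 172037·972275 − 309842·539847
1 = −309842·8318047 + 2650773·972275
So 972275·(2650773) ≡ 1 (mod 8318047), giving 972275⁻¹ ≡ 2650773.
x ≡ 972275⁻¹·5467234 ≡ 2650773·5467234 ≡ 4390581 (mod 8318047).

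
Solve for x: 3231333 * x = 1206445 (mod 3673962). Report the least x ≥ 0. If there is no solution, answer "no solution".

gcd(3231333, 3673962):
3673962 = 1×3231333 + 442629
3231333 = 7×442629 + 132930
442629 = 3×132930 + 43839
132930 = 3×43839 + 1413
43839 = 31×1413 + 36
1413 = 39×36 + 9
36 = 4×9 + 0
gcd = 9, but 9 ∤ 1206445, so the congruence has no solution.

no solution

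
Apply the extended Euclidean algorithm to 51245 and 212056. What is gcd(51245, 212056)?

1

Euclidean algorithm:
212056 = 4×51245 + 7076
51245 = 7×7076 + 1713
7076 = 4×1713 + 224
1713 = 7×224 + 145
224 = 1×145 + 79
145 = 1×79 + 66
79 = 1×66 + 13
66 = 5×13 + 1
13 = 13×1 + 0
gcd(51245, 212056) = 1.
Working backward:
1 = 66 − 5·13
1 = −5·79 + 6·66
1 = 6·145 − 11·79
1 = −11·224 + 17·145
1 = 17·1713 − 130·224
1 = −130·7076 + 537·1713
1 = 537·51245 − 3889·7076
1 = −3889·212056 + 16093·51245
So 1 = (-3889)·212056 + (16093)·51245.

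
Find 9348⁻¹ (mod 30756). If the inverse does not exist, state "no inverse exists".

Euclidean algorithm on 30756, 9348:
30756 = 3·9348 + 2712
9348 = 3·2712 + 1212
2712 = 2·1212 + 288
1212 = 4·288 + 60
288 = 4·60 + 48
60 = 1·48 + 12
48 = 4·12 + 0
gcd(9348, 30756) = 12 ≠ 1, so 9348 has no multiplicative inverse modulo 30756.

no inverse exists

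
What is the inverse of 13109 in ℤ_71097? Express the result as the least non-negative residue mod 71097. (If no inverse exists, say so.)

gcd(71097, 13109) by repeated division:
71097 = 5·13109 + 5552
13109 = 2·5552 + 2005
5552 = 2·2005 + 1542
2005 = 1·1542 + 463
1542 = 3·463 + 153
463 = 3·153 + 4
153 = 38·4 + 1
4 = 4·1 + 0
gcd = 1, so the inverse exists. Back-substitute:
1 = 153 − 38·4
1 = −38·463 + 115·153
1 = 115·1542 − 383·463
1 = −383·2005 + 498·1542
1 = 498·5552 − 1379·2005
1 = −1379·13109 + 3256·5552
1 = 3256·71097 − 17659·13109
Hence 13109⁻¹ ≡ -17659 ≡ 53438 (mod 71097).

53438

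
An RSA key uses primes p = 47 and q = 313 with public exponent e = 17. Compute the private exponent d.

3377

φ(n) = (p−1)(q−1) = 46·312 = 14352.
Need d with 17·d ≡ 1 (mod 14352). Apply the extended Euclidean algorithm:
14352 = 844·17 + 4
17 = 4·4 + 1
4 = 4·1 + 0
Back-substitute:
1 = 17 − 4·4
1 = −4·14352 + 3377·17
So 17·3377 ≡ 1 (mod 14352), hence d = 3377.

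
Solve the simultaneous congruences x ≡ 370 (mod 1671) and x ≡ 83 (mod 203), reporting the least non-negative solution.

Write x = 370 + 1671·k. Then 1671·k ≡ 83 − 370 ≡ 119 (mod 203).
Need 1671⁻¹ mod 203. Extended Euclid on (203, 47):
203 = 4*47 + 15
47 = 3*15 + 2
15 = 7*2 + 1
2 = 2*1 + 0
Back-substitute:
1 = 15 − 7·2
1 = −7·47 + 22·15
1 = 22·203 − 95·47
1671⁻¹ ≡ 108 (mod 203), so k ≡ 108·119 ≡ 63 (mod 203).
x = 370 + 1671·63 = 105643.

105643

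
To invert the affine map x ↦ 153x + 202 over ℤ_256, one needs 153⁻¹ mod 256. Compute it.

169

Extended Euclidean algorithm:
256 = 1·153 + 103
153 = 1·103 + 50
103 = 2·50 + 3
50 = 16·3 + 2
3 = 1·2 + 1
2 = 2·1 + 0
Since gcd(153, 256) = 1, back-substitute to write 1 as a combination:
1 = 3 − 2
1 = −50 + 17·3
1 = 17·103 − 35·50
1 = −35·153 + 52·103
1 = 52·256 − 87·153
Thus 153·(-87) ≡ 1 (mod 256); reducing, -87 mod 256 = 169.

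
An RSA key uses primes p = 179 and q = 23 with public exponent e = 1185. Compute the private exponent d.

φ(n) = (p−1)(q−1) = 178·22 = 3916.
Need d with 1185·d ≡ 1 (mod 3916). Apply the extended Euclidean algorithm:
3916 = 3*1185 + 361
1185 = 3*361 + 102
361 = 3*102 + 55
102 = 1*55 + 47
55 = 1*47 + 8
47 = 5*8 + 7
8 = 1*7 + 1
7 = 7*1 + 0
Back-substitute:
1 = 8 − 7
1 = −47 + 6·8
1 = 6·55 − 7·47
1 = −7·102 + 13·55
1 = 13·361 − 46·102
1 = −46·1185 + 151·361
1 = 151·3916 − 499·1185
So 1185·(-499) ≡ 1 (mod 3916), hence d ≡ -499 ≡ 3417 (mod 3916).

3417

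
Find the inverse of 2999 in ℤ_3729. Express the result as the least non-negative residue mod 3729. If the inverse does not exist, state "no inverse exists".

gcd(3729, 2999) by repeated division:
3729 = 1×2999 + 730
2999 = 4×730 + 79
730 = 9×79 + 19
79 = 4×19 + 3
19 = 6×3 + 1
3 = 3×1 + 0
gcd = 1, so the inverse exists. Back-substitute:
1 = 19 − 6·3
1 = −6·79 + 25·19
1 = 25·730 − 231·79
1 = −231·2999 + 949·730
1 = 949·3729 − 1180·2999
Hence 2999⁻¹ ≡ -1180 ≡ 2549 (mod 3729).

2549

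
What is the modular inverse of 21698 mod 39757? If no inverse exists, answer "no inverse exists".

Extended Euclidean algorithm:
39757 = 1*21698 + 18059
21698 = 1*18059 + 3639
18059 = 4*3639 + 3503
3639 = 1*3503 + 136
3503 = 25*136 + 103
136 = 1*103 + 33
103 = 3*33 + 4
33 = 8*4 + 1
4 = 4*1 + 0
Since gcd(21698, 39757) = 1, back-substitute to write 1 as a combination:
1 = 33 − 8·4
1 = −8·103 + 25·33
1 = 25·136 − 33·103
1 = −33·3503 + 850·136
1 = 850·3639 − 883·3503
1 = −883·18059 + 4382·3639
1 = 4382·21698 − 5265·18059
1 = −5265·39757 + 9647·21698
So 21698·9647 ≡ 1 (mod 39757).

9647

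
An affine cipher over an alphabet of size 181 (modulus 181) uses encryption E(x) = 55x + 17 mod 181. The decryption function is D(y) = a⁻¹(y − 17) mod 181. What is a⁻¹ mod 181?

Extended Euclidean algorithm:
181 = 3*55 + 16
55 = 3*16 + 7
16 = 2*7 + 2
7 = 3*2 + 1
2 = 2*1 + 0
gcd = 1, so the inverse exists. Back-substitute:
1 = 7 − 3·2
1 = −3·16 + 7·7
1 = 7·55 − 24·16
1 = −24·181 + 79·55
So 55·79 ≡ 1 (mod 181).

79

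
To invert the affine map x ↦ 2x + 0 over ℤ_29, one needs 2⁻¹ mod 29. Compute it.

15

Apply the Euclidean algorithm to 29 and 2:
29 = 14·2 + 1
2 = 2·1 + 0
gcd = 1, so the inverse exists. Back-substitute:
1 = 29 − 14·2
So 2·(-14) ≡ 1 (mod 29), and -14 ≡ 15 (mod 29).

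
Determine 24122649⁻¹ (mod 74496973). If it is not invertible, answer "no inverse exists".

Run Euclid on (74496973, 24122649):
74496973 = 3*24122649 + 2129026
24122649 = 11*2129026 + 703363
2129026 = 3*703363 + 18937
703363 = 37*18937 + 2694
18937 = 7*2694 + 79
2694 = 34*79 + 8
79 = 9*8 + 7
8 = 1*7 + 1
7 = 7*1 + 0
The gcd is 1. Working backward:
1 = 8 − 7
1 = −79 + 10·8
1 = 10·2694 − 341·79
1 = −341·18937 + 2397·2694
1 = 2397·703363 − 89030·18937
1 = −89030·2129026 + 269487·703363
1 = 269487·24122649 − 3053387·2129026
1 = −3053387·74496973 + 9429648·24122649
So 24122649·9429648 ≡ 1 (mod 74496973).

9429648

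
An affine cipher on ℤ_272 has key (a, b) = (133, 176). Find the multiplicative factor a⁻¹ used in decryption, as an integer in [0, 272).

gcd(272, 133) by repeated division:
272 = 2·133 + 6
133 = 22·6 + 1
6 = 6·1 + 0
gcd = 1, so the inverse exists. Back-substitute:
1 = 133 − 22·6
1 = −22·272 + 45·133
So 133·45 ≡ 1 (mod 272).

45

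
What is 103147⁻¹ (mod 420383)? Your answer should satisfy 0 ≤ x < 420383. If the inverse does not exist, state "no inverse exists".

12296

Run Euclid on (420383, 103147):
420383 = 4×103147 + 7795
103147 = 13×7795 + 1812
7795 = 4×1812 + 547
1812 = 3×547 + 171
547 = 3×171 + 34
171 = 5×34 + 1
34 = 34×1 + 0
gcd = 1, so the inverse exists. Back-substitute:
1 = 171 − 5·34
1 = −5·547 + 16·171
1 = 16·1812 − 53·547
1 = −53·7795 + 228·1812
1 = 228·103147 − 3017·7795
1 = −3017·420383 + 12296·103147
So 103147·12296 ≡ 1 (mod 420383).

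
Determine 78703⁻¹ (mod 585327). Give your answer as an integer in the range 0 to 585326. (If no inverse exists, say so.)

gcd(585327, 78703) by repeated division:
585327 = 7*78703 + 34406
78703 = 2*34406 + 9891
34406 = 3*9891 + 4733
9891 = 2*4733 + 425
4733 = 11*425 + 58
425 = 7*58 + 19
58 = 3*19 + 1
19 = 19*1 + 0
Since gcd(78703, 585327) = 1, back-substitute to write 1 as a combination:
1 = 58 − 3·19
1 = −3·425 + 22·58
1 = 22·4733 − 245·425
1 = −245·9891 + 512·4733
1 = 512·34406 − 1781·9891
1 = −1781·78703 + 4074·34406
1 = 4074·585327 − 30299·78703
Thus 78703·(-30299) ≡ 1 (mod 585327); reducing, -30299 mod 585327 = 555028.

555028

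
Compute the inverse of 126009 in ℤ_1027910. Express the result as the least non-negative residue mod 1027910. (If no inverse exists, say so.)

Compute gcd(126009, 1027910):
1027910 = 8·126009 + 19838
126009 = 6·19838 + 6981
19838 = 2·6981 + 5876
6981 = 1·5876 + 1105
5876 = 5·1105 + 351
1105 = 3·351 + 52
351 = 6·52 + 39
52 = 1·39 + 13
39 = 3·13 + 0
gcd(126009, 1027910) = 13 ≠ 1, so 126009 has no multiplicative inverse modulo 1027910.

no inverse exists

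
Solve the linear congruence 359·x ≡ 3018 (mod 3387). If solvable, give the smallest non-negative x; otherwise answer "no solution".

2301

First find gcd(359, 3387):
3387 = 9×359 + 156
359 = 2×156 + 47
156 = 3×47 + 15
47 = 3×15 + 2
15 = 7×2 + 1
2 = 2×1 + 0
gcd = 1, so a unique solution mod 3387 exists.
Back-substitute for the Bézout coefficients:
1 = 15 − 7·2
1 = −7·47 + 22·15
1 = 22·156 − 73·47
1 = −73·359 + 168·156
1 = 168·3387 − 1585·359
So 359·(-1585) ≡ 1 (mod 3387), giving 359⁻¹ ≡ 1802.
x ≡ 359⁻¹·3018 ≡ 1802·3018 ≡ 2301 (mod 3387).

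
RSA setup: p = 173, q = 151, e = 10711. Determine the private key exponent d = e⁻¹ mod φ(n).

φ(n) = (p−1)(q−1) = 172·150 = 25800.
Need d with 10711·d ≡ 1 (mod 25800). Apply the extended Euclidean algorithm:
25800 = 2*10711 + 4378
10711 = 2*4378 + 1955
4378 = 2*1955 + 468
1955 = 4*468 + 83
468 = 5*83 + 53
83 = 1*53 + 30
53 = 1*30 + 23
30 = 1*23 + 7
23 = 3*7 + 2
7 = 3*2 + 1
2 = 2*1 + 0
Back-substitute:
1 = 7 − 3·2
1 = −3·23 + 10·7
1 = 10·30 − 13·23
1 = −13·53 + 23·30
1 = 23·83 − 36·53
1 = −36·468 + 203·83
1 = 203·1955 − 848·468
1 = −848·4378 + 1899·1955
1 = 1899·10711 − 4646·4378
1 = −4646·25800 + 11191·10711
So 10711·11191 ≡ 1 (mod 25800), hence d = 11191.

11191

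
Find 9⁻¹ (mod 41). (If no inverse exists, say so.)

32

Extended Euclidean algorithm:
41 = 4*9 + 5
9 = 1*5 + 4
5 = 1*4 + 1
4 = 4*1 + 0
The gcd is 1. Working backward:
1 = 5 − 4
1 = −9 + 2·5
1 = 2·41 − 9·9
So 9·(-9) ≡ 1 (mod 41), and -9 ≡ 32 (mod 41).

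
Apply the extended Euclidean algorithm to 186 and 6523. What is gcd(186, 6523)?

Repeated division:
6523 = 35*186 + 13
186 = 14*13 + 4
13 = 3*4 + 1
4 = 4*1 + 0
gcd(186, 6523) = 1.
Back-substituting:
1 = 13 − 3·4
1 = −3·186 + 43·13
1 = 43·6523 − 1508·186
So 1 = (43)·6523 + (-1508)·186.

1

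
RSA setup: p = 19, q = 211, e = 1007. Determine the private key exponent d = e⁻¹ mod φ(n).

503

φ(n) = (p−1)(q−1) = 18·210 = 3780.
Need d with 1007·d ≡ 1 (mod 3780). Apply the extended Euclidean algorithm:
3780 = 3×1007 + 759
1007 = 1×759 + 248
759 = 3×248 + 15
248 = 16×15 + 8
15 = 1×8 + 7
8 = 1×7 + 1
7 = 7×1 + 0
Back-substitute:
1 = 8 − 7
1 = −15 + 2·8
1 = 2·248 − 33·15
1 = −33·759 + 101·248
1 = 101·1007 − 134·759
1 = −134·3780 + 503·1007
So 1007·503 ≡ 1 (mod 3780), hence d = 503.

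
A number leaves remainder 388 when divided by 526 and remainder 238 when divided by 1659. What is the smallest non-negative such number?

Write x = 388 + 526·k. Then 526·k ≡ 238 − 388 ≡ 1509 (mod 1659).
Need 526⁻¹ mod 1659. Extended Euclid on (1659, 526):
1659 = 3*526 + 81
526 = 6*81 + 40
81 = 2*40 + 1
40 = 40*1 + 0
Back-substitute:
1 = 81 − 2·40
1 = −2·526 + 13·81
1 = 13·1659 − 41·526
526⁻¹ ≡ 1618 (mod 1659), so k ≡ 1618·1509 ≡ 1173 (mod 1659).
x = 388 + 526·1173 = 617386.

617386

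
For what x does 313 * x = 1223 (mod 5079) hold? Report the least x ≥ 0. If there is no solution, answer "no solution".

5018

First find gcd(313, 5079):
5079 = 16×313 + 71
313 = 4×71 + 29
71 = 2×29 + 13
29 = 2×13 + 3
13 = 4×3 + 1
3 = 3×1 + 0
gcd = 1, so a unique solution mod 5079 exists.
Back-substitute for the Bézout coefficients:
1 = 13 − 4·3
1 = −4·29 + 9·13
1 = 9·71 − 22·29
1 = −22·313 + 97·71
1 = 97·5079 − 1574·313
So 313·(-1574) ≡ 1 (mod 5079), giving 313⁻¹ ≡ 3505.
x ≡ 313⁻¹·1223 ≡ 3505·1223 ≡ 5018 (mod 5079).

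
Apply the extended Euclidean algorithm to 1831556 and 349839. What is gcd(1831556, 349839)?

Euclidean algorithm:
1831556 = 5*349839 + 82361
349839 = 4*82361 + 20395
82361 = 4*20395 + 781
20395 = 26*781 + 89
781 = 8*89 + 69
89 = 1*69 + 20
69 = 3*20 + 9
20 = 2*9 + 2
9 = 4*2 + 1
2 = 2*1 + 0
gcd(1831556, 349839) = 1.
Back-substituting:
1 = 9 − 4·2
1 = −4·20 + 9·9
1 = 9·69 − 31·20
1 = −31·89 + 40·69
1 = 40·781 − 351·89
1 = −351·20395 + 9166·781
1 = 9166·82361 − 37015·20395
1 = −37015·349839 + 157226·82361
1 = 157226·1831556 − 823145·349839
So 1 = (157226)·1831556 + (-823145)·349839.

1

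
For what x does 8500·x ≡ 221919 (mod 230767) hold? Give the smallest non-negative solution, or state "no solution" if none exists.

First find gcd(8500, 230767):
230767 = 27*8500 + 1267
8500 = 6*1267 + 898
1267 = 1*898 + 369
898 = 2*369 + 160
369 = 2*160 + 49
160 = 3*49 + 13
49 = 3*13 + 10
13 = 1*10 + 3
10 = 3*3 + 1
3 = 3*1 + 0
gcd = 1, so a unique solution mod 230767 exists.
Back-substitute for the Bézout coefficients:
1 = 10 − 3·3
1 = −3·13 + 4·10
1 = 4·49 − 15·13
1 = −15·160 + 49·49
1 = 49·369 − 113·160
1 = −113·898 + 275·369
1 = 275·1267 − 388·898
1 = −388·8500 + 2603·1267
1 = 2603·230767 − 70669·8500
So 8500·(-70669) ≡ 1 (mod 230767), giving 8500⁻¹ ≡ 160098.
x ≡ 8500⁻¹·221919 ≡ 160098·221919 ≡ 131509 (mod 230767).

131509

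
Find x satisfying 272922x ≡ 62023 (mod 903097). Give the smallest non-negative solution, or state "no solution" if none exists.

First find gcd(272922, 903097):
903097 = 3·272922 + 84331
272922 = 3·84331 + 19929
84331 = 4·19929 + 4615
19929 = 4·4615 + 1469
4615 = 3·1469 + 208
1469 = 7·208 + 13
208 = 16·13 + 0
gcd = 13 and 13 | 62023, so solutions exist. Divide through by 13: 20994x ≡ 4771 (mod 69469).
Now find 20994⁻¹ mod 69469:
69469 = 3*20994 + 6487
20994 = 3*6487 + 1533
6487 = 4*1533 + 355
1533 = 4*355 + 113
355 = 3*113 + 16
113 = 7*16 + 1
16 = 16*1 + 0
Back-substitute:
1 = 113 − 7·16
1 = −7·355 + 22·113
1 = 22·1533 − 95·355
1 = −95·6487 + 402·1533
1 = 402·20994 − 1301·6487
1 = −1301·69469 + 4305·20994
So 20994⁻¹ ≡ 4305 (mod 69469).
Then x ≡ 4305·4771 ≡ 45800 (mod 69469); the smallest non-negative solution is x = 45800.

45800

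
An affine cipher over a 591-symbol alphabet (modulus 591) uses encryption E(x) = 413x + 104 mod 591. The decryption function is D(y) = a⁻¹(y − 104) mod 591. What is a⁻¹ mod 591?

gcd(591, 413) by repeated division:
591 = 1*413 + 178
413 = 2*178 + 57
178 = 3*57 + 7
57 = 8*7 + 1
7 = 7*1 + 0
The gcd is 1. Working backward:
1 = 57 − 8·7
1 = −8·178 + 25·57
1 = 25·413 − 58·178
1 = −58·591 + 83·413
So 413·83 ≡ 1 (mod 591).

83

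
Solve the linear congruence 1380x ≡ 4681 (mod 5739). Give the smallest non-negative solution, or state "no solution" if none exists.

gcd(1380, 5739):
5739 = 4×1380 + 219
1380 = 6×219 + 66
219 = 3×66 + 21
66 = 3×21 + 3
21 = 7×3 + 0
gcd = 3, but 3 ∤ 4681, so the congruence has no solution.

no solution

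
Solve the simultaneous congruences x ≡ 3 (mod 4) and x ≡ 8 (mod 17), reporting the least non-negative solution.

59

Write x = 3 + 4·k. Then 4·k ≡ 8 − 3 ≡ 5 (mod 17).
Need 4⁻¹ mod 17. Extended Euclid on (17, 4):
17 = 4·4 + 1
4 = 4·1 + 0
Back-substitute:
1 = 17 − 4·4
4⁻¹ ≡ 13 (mod 17), so k ≡ 13·5 ≡ 14 (mod 17).
x = 3 + 4·14 = 59.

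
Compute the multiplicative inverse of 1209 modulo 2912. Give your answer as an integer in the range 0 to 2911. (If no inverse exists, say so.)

no inverse exists

Compute gcd(1209, 2912):
2912 = 2·1209 + 494
1209 = 2·494 + 221
494 = 2·221 + 52
221 = 4·52 + 13
52 = 4·13 + 0
Since gcd = 13 > 1, 1209 is not a unit mod 2912.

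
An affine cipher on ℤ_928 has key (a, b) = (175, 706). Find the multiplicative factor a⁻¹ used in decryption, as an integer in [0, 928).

175

Apply the Euclidean algorithm to 928 and 175:
928 = 5·175 + 53
175 = 3·53 + 16
53 = 3·16 + 5
16 = 3·5 + 1
5 = 5·1 + 0
The gcd is 1. Working backward:
1 = 16 − 3·5
1 = −3·53 + 10·16
1 = 10·175 − 33·53
1 = −33·928 + 175·175
So 175·175 ≡ 1 (mod 928).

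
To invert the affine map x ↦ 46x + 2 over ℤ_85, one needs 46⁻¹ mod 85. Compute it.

Extended Euclidean algorithm:
85 = 1*46 + 39
46 = 1*39 + 7
39 = 5*7 + 4
7 = 1*4 + 3
4 = 1*3 + 1
3 = 3*1 + 0
The gcd is 1. Working backward:
1 = 4 − 3
1 = −7 + 2·4
1 = 2·39 − 11·7
1 = −11·46 + 13·39
1 = 13·85 − 24·46
Hence 46⁻¹ ≡ -24 ≡ 61 (mod 85).

61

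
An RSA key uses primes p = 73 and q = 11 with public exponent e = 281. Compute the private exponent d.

φ(n) = (p−1)(q−1) = 72·10 = 720.
Need d with 281·d ≡ 1 (mod 720). Apply the extended Euclidean algorithm:
720 = 2*281 + 158
281 = 1*158 + 123
158 = 1*123 + 35
123 = 3*35 + 18
35 = 1*18 + 17
18 = 1*17 + 1
17 = 17*1 + 0
Back-substitute:
1 = 18 − 17
1 = −35 + 2·18
1 = 2·123 − 7·35
1 = −7·158 + 9·123
1 = 9·281 − 16·158
1 = −16·720 + 41·281
So 281·41 ≡ 1 (mod 720), hence d = 41.

41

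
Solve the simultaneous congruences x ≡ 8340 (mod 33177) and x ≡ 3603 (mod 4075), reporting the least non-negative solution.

86898903

Write x = 8340 + 33177·k. Then 33177·k ≡ 3603 − 8340 ≡ 3413 (mod 4075).
Need 33177⁻¹ mod 4075. Extended Euclid on (4075, 577):
4075 = 7*577 + 36
577 = 16*36 + 1
36 = 36*1 + 0
Back-substitute:
1 = 577 − 16·36
1 = −16·4075 + 113·577
33177⁻¹ ≡ 113 (mod 4075), so k ≡ 113·3413 ≡ 2619 (mod 4075).
x = 8340 + 33177·2619 = 86898903.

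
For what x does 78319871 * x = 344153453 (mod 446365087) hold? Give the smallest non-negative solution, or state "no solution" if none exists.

5003160

First find gcd(78319871, 446365087):
446365087 = 5·78319871 + 54765732
78319871 = 1·54765732 + 23554139
54765732 = 2·23554139 + 7657454
23554139 = 3·7657454 + 581777
7657454 = 13·581777 + 94353
581777 = 6·94353 + 15659
94353 = 6·15659 + 399
15659 = 39·399 + 98
399 = 4·98 + 7
98 = 14·7 + 0
gcd = 7 and 7 | 344153453, so solutions exist. Divide through by 7: 11188553x ≡ 49164779 (mod 63766441).
Now find 11188553⁻¹ mod 63766441:
63766441 = 5*11188553 + 7823676
11188553 = 1*7823676 + 3364877
7823676 = 2*3364877 + 1093922
3364877 = 3*1093922 + 83111
1093922 = 13*83111 + 13479
83111 = 6*13479 + 2237
13479 = 6*2237 + 57
2237 = 39*57 + 14
57 = 4*14 + 1
14 = 14*1 + 0
Back-substitute:
1 = 57 − 4·14
1 = −4·2237 + 157·57
1 = 157·13479 − 946·2237
1 = −946·83111 + 5833·13479
1 = 5833·1093922 − 76775·83111
1 = −76775·3364877 + 236158·1093922
1 = 236158·7823676 − 549091·3364877
1 = −549091·11188553 + 785249·7823676
1 = 785249·63766441 − 4475336·11188553
So 11188553·(-4475336) ≡ 1 (mod 63766441), i.e. 11188553⁻¹ ≡ 59291105.
Then x ≡ 59291105·49164779 ≡ 5003160 (mod 63766441); the smallest non-negative solution is x = 5003160.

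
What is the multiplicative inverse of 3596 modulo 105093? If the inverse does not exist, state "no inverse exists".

79112

Run Euclid on (105093, 3596):
105093 = 29·3596 + 809
3596 = 4·809 + 360
809 = 2·360 + 89
360 = 4·89 + 4
89 = 22·4 + 1
4 = 4·1 + 0
The gcd is 1. Working backward:
1 = 89 − 22·4
1 = −22·360 + 89·89
1 = 89·809 − 200·360
1 = −200·3596 + 889·809
1 = 889·105093 − 25981·3596
So 3596·(-25981) ≡ 1 (mod 105093), and -25981 ≡ 79112 (mod 105093).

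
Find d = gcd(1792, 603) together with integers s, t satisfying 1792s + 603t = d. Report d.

1

Apply Euclid's algorithm to 1792 and 603:
1792 = 2×603 + 586
603 = 1×586 + 17
586 = 34×17 + 8
17 = 2×8 + 1
8 = 8×1 + 0
gcd(1792, 603) = 1.
Express as a combination:
1 = 17 − 2·8
1 = −2·586 + 69·17
1 = 69·603 − 71·586
1 = −71·1792 + 211·603
So 1 = (-71)·1792 + (211)·603.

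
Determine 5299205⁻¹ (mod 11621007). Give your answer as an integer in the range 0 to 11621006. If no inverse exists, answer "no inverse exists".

1033859

Extended Euclidean algorithm:
11621007 = 2*5299205 + 1022597
5299205 = 5*1022597 + 186220
1022597 = 5*186220 + 91497
186220 = 2*91497 + 3226
91497 = 28*3226 + 1169
3226 = 2*1169 + 888
1169 = 1*888 + 281
888 = 3*281 + 45
281 = 6*45 + 11
45 = 4*11 + 1
11 = 11*1 + 0
gcd = 1, so the inverse exists. Back-substitute:
1 = 45 − 4·11
1 = −4·281 + 25·45
1 = 25·888 − 79·281
1 = −79·1169 + 104·888
1 = 104·3226 − 287·1169
1 = −287·91497 + 8140·3226
1 = 8140·186220 − 16567·91497
1 = −16567·1022597 + 90975·186220
1 = 90975·5299205 − 471442·1022597
1 = −471442·11621007 + 1033859·5299205
So 5299205·1033859 ≡ 1 (mod 11621007).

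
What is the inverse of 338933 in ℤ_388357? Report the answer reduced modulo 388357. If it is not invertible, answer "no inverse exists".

251673

gcd(388357, 338933) by repeated division:
388357 = 1·338933 + 49424
338933 = 6·49424 + 42389
49424 = 1·42389 + 7035
42389 = 6·7035 + 179
7035 = 39·179 + 54
179 = 3·54 + 17
54 = 3·17 + 3
17 = 5·3 + 2
3 = 1·2 + 1
2 = 2·1 + 0
gcd = 1, so the inverse exists. Back-substitute:
1 = 3 − 2
1 = −17 + 6·3
1 = 6·54 − 19·17
1 = −19·179 + 63·54
1 = 63·7035 − 2476·179
1 = −2476·42389 + 14919·7035
1 = 14919·49424 − 17395·42389
1 = −17395·338933 + 119289·49424
1 = 119289·388357 − 136684·338933
Thus 338933·(-136684) ≡ 1 (mod 388357); reducing, -136684 mod 388357 = 251673.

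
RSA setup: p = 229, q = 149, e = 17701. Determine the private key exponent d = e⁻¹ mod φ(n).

28717

φ(n) = (p−1)(q−1) = 228·148 = 33744.
Need d with 17701·d ≡ 1 (mod 33744). Apply the extended Euclidean algorithm:
33744 = 1*17701 + 16043
17701 = 1*16043 + 1658
16043 = 9*1658 + 1121
1658 = 1*1121 + 537
1121 = 2*537 + 47
537 = 11*47 + 20
47 = 2*20 + 7
20 = 2*7 + 6
7 = 1*6 + 1
6 = 6*1 + 0
Back-substitute:
1 = 7 − 6
1 = −20 + 3·7
1 = 3·47 − 7·20
1 = −7·537 + 80·47
1 = 80·1121 − 167·537
1 = −167·1658 + 247·1121
1 = 247·16043 − 2390·1658
1 = −2390·17701 + 2637·16043
1 = 2637·33744 − 5027·17701
So 17701·(-5027) ≡ 1 (mod 33744), hence d ≡ -5027 ≡ 28717 (mod 33744).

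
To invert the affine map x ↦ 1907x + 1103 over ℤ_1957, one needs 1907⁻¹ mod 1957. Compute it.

1683

Apply the Euclidean algorithm to 1957 and 1907:
1957 = 1·1907 + 50
1907 = 38·50 + 7
50 = 7·7 + 1
7 = 7·1 + 0
The gcd is 1. Working backward:
1 = 50 − 7·7
1 = −7·1907 + 267·50
1 = 267·1957 − 274·1907
So 1907·(-274) ≡ 1 (mod 1957), and -274 ≡ 1683 (mod 1957).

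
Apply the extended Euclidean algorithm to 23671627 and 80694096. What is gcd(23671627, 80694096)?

Repeated division:
80694096 = 3×23671627 + 9679215
23671627 = 2×9679215 + 4313197
9679215 = 2×4313197 + 1052821
4313197 = 4×1052821 + 101913
1052821 = 10×101913 + 33691
101913 = 3×33691 + 840
33691 = 40×840 + 91
840 = 9×91 + 21
91 = 4×21 + 7
21 = 3×7 + 0
gcd(23671627, 80694096) = 7.
Back-substituting:
7 = 91 − 4·21
7 = −4·840 + 37·91
7 = 37·33691 − 1484·840
7 = −1484·101913 + 4489·33691
7 = 4489·1052821 − 46374·101913
7 = −46374·4313197 + 189985·1052821
7 = 189985·9679215 − 426344·4313197
7 = −426344·23671627 + 1042673·9679215
7 = 1042673·80694096 − 3554363·23671627
So 7 = (1042673)·80694096 + (-3554363)·23671627.

7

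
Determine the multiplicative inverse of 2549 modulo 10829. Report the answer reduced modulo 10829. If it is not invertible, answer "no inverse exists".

Apply the Euclidean algorithm to 10829 and 2549:
10829 = 4·2549 + 633
2549 = 4·633 + 17
633 = 37·17 + 4
17 = 4·4 + 1
4 = 4·1 + 0
The gcd is 1. Working backward:
1 = 17 − 4·4
1 = −4·633 + 149·17
1 = 149·2549 − 600·633
1 = −600·10829 + 2549·2549
So 2549·2549 ≡ 1 (mod 10829).

2549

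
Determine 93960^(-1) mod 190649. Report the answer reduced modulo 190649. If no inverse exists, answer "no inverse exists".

Apply the Euclidean algorithm to 190649 and 93960:
190649 = 2·93960 + 2729
93960 = 34·2729 + 1174
2729 = 2·1174 + 381
1174 = 3·381 + 31
381 = 12·31 + 9
31 = 3·9 + 4
9 = 2·4 + 1
4 = 4·1 + 0
The gcd is 1. Working backward:
1 = 9 − 2·4
1 = −2·31 + 7·9
1 = 7·381 − 86·31
1 = −86·1174 + 265·381
1 = 265·2729 − 616·1174
1 = −616·93960 + 21209·2729
1 = 21209·190649 − 43034·93960
Thus 93960·(-43034) ≡ 1 (mod 190649); reducing, -43034 mod 190649 = 147615.

147615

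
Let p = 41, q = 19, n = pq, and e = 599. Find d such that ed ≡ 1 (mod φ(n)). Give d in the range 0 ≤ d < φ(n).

φ(n) = (p−1)(q−1) = 40·18 = 720.
Need d with 599·d ≡ 1 (mod 720). Apply the extended Euclidean algorithm:
720 = 1×599 + 121
599 = 4×121 + 115
121 = 1×115 + 6
115 = 19×6 + 1
6 = 6×1 + 0
Back-substitute:
1 = 115 − 19·6
1 = −19·121 + 20·115
1 = 20·599 − 99·121
1 = −99·720 + 119·599
So 599·119 ≡ 1 (mod 720), hence d = 119.

119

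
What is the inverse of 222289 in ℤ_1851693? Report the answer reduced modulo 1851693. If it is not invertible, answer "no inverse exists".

Apply the Euclidean algorithm to 1851693 and 222289:
1851693 = 8×222289 + 73381
222289 = 3×73381 + 2146
73381 = 34×2146 + 417
2146 = 5×417 + 61
417 = 6×61 + 51
61 = 1×51 + 10
51 = 5×10 + 1
10 = 10×1 + 0
gcd = 1, so the inverse exists. Back-substitute:
1 = 51 − 5·10
1 = −5·61 + 6·51
1 = 6·417 − 41·61
1 = −41·2146 + 211·417
1 = 211·73381 − 7215·2146
1 = −7215·222289 + 21856·73381
1 = 21856·1851693 − 182063·222289
Hence 222289⁻¹ ≡ -182063 ≡ 1669630 (mod 1851693).

1669630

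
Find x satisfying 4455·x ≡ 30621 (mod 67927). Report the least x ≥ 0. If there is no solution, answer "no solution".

First find gcd(4455, 67927):
67927 = 15×4455 + 1102
4455 = 4×1102 + 47
1102 = 23×47 + 21
47 = 2×21 + 5
21 = 4×5 + 1
5 = 5×1 + 0
gcd = 1, so a unique solution mod 67927 exists.
Back-substitute for the Bézout coefficients:
1 = 21 − 4·5
1 = −4·47 + 9·21
1 = 9·1102 − 211·47
1 = −211·4455 + 853·1102
1 = 853·67927 − 13006·4455
So 4455·(-13006) ≡ 1 (mod 67927), giving 4455⁻¹ ≡ 54921.
x ≡ 4455⁻¹·30621 ≡ 54921·30621 ≡ 67202 (mod 67927).

67202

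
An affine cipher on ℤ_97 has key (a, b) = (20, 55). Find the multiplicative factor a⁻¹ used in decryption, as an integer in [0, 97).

gcd(97, 20) by repeated division:
97 = 4*20 + 17
20 = 1*17 + 3
17 = 5*3 + 2
3 = 1*2 + 1
2 = 2*1 + 0
The gcd is 1. Working backward:
1 = 3 − 2
1 = −17 + 6·3
1 = 6·20 − 7·17
1 = −7·97 + 34·20
So 20·34 ≡ 1 (mod 97).

34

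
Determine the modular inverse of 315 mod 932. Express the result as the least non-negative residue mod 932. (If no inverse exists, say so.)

287

Apply the Euclidean algorithm to 932 and 315:
932 = 2·315 + 302
315 = 1·302 + 13
302 = 23·13 + 3
13 = 4·3 + 1
3 = 3·1 + 0
The gcd is 1. Working backward:
1 = 13 − 4·3
1 = −4·302 + 93·13
1 = 93·315 − 97·302
1 = −97·932 + 287·315
So 315·287 ≡ 1 (mod 932).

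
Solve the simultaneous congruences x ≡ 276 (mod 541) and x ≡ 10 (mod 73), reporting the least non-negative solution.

37605

Write x = 276 + 541·k. Then 541·k ≡ 10 − 276 ≡ 26 (mod 73).
Need 541⁻¹ mod 73. Extended Euclid on (73, 30):
73 = 2*30 + 13
30 = 2*13 + 4
13 = 3*4 + 1
4 = 4*1 + 0
Back-substitute:
1 = 13 − 3·4
1 = −3·30 + 7·13
1 = 7·73 − 17·30
541⁻¹ ≡ 56 (mod 73), so k ≡ 56·26 ≡ 69 (mod 73).
x = 276 + 541·69 = 37605.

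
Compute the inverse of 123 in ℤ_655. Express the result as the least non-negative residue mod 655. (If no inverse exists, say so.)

Extended Euclidean algorithm:
655 = 5*123 + 40
123 = 3*40 + 3
40 = 13*3 + 1
3 = 3*1 + 0
Since gcd(123, 655) = 1, back-substitute to write 1 as a combination:
1 = 40 − 13·3
1 = −13·123 + 40·40
1 = 40·655 − 213·123
So 123·(-213) ≡ 1 (mod 655), and -213 ≡ 442 (mod 655).

442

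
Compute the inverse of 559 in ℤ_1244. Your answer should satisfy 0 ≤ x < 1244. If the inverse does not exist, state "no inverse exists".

543

Run Euclid on (1244, 559):
1244 = 2·559 + 126
559 = 4·126 + 55
126 = 2·55 + 16
55 = 3·16 + 7
16 = 2·7 + 2
7 = 3·2 + 1
2 = 2·1 + 0
Since gcd(559, 1244) = 1, back-substitute to write 1 as a combination:
1 = 7 − 3·2
1 = −3·16 + 7·7
1 = 7·55 − 24·16
1 = −24·126 + 55·55
1 = 55·559 − 244·126
1 = −244·1244 + 543·559
So 559·543 ≡ 1 (mod 1244).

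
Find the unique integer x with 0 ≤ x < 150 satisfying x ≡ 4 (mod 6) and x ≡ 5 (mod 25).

Write x = 4 + 6·k. Then 6·k ≡ 5 − 4 ≡ 1 (mod 25).
Need 6⁻¹ mod 25. Extended Euclid on (25, 6):
25 = 4·6 + 1
6 = 6·1 + 0
Back-substitute:
1 = 25 − 4·6
6⁻¹ ≡ 21 (mod 25), so k ≡ 21·1 ≡ 21 (mod 25).
x = 4 + 6·21 = 130.

130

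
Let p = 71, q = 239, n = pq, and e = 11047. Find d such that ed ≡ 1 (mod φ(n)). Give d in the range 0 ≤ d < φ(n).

1303

φ(n) = (p−1)(q−1) = 70·238 = 16660.
Need d with 11047·d ≡ 1 (mod 16660). Apply the extended Euclidean algorithm:
16660 = 1*11047 + 5613
11047 = 1*5613 + 5434
5613 = 1*5434 + 179
5434 = 30*179 + 64
179 = 2*64 + 51
64 = 1*51 + 13
51 = 3*13 + 12
13 = 1*12 + 1
12 = 12*1 + 0
Back-substitute:
1 = 13 − 12
1 = −51 + 4·13
1 = 4·64 − 5·51
1 = −5·179 + 14·64
1 = 14·5434 − 425·179
1 = −425·5613 + 439·5434
1 = 439·11047 − 864·5613
1 = −864·16660 + 1303·11047
So 11047·1303 ≡ 1 (mod 16660), hence d = 1303.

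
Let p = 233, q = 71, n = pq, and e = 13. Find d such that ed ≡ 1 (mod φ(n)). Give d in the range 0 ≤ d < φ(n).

φ(n) = (p−1)(q−1) = 232·70 = 16240.
Need d with 13·d ≡ 1 (mod 16240). Apply the extended Euclidean algorithm:
16240 = 1249·13 + 3
13 = 4·3 + 1
3 = 3·1 + 0
Back-substitute:
1 = 13 − 4·3
1 = −4·16240 + 4997·13
So 13·4997 ≡ 1 (mod 16240), hence d = 4997.

4997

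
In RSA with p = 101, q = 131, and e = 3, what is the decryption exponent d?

φ(n) = (p−1)(q−1) = 100·130 = 13000.
Need d with 3·d ≡ 1 (mod 13000). Apply the extended Euclidean algorithm:
13000 = 4333·3 + 1
3 = 3·1 + 0
Back-substitute:
1 = 13000 − 4333·3
So 3·(-4333) ≡ 1 (mod 13000), hence d ≡ -4333 ≡ 8667 (mod 13000).

8667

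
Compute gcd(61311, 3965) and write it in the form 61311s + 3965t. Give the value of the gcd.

Repeated division:
61311 = 15·3965 + 1836
3965 = 2·1836 + 293
1836 = 6·293 + 78
293 = 3·78 + 59
78 = 1·59 + 19
59 = 3·19 + 2
19 = 9·2 + 1
2 = 2·1 + 0
gcd(61311, 3965) = 1.
Express as a combination:
1 = 19 − 9·2
1 = −9·59 + 28·19
1 = 28·78 − 37·59
1 = −37·293 + 139·78
1 = 139·1836 − 871·293
1 = −871·3965 + 1881·1836
1 = 1881·61311 − 29086·3965
So 1 = (1881)·61311 + (-29086)·3965.

1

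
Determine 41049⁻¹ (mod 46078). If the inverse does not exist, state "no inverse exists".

35193

Extended Euclidean algorithm:
46078 = 1*41049 + 5029
41049 = 8*5029 + 817
5029 = 6*817 + 127
817 = 6*127 + 55
127 = 2*55 + 17
55 = 3*17 + 4
17 = 4*4 + 1
4 = 4*1 + 0
gcd = 1, so the inverse exists. Back-substitute:
1 = 17 − 4·4
1 = −4·55 + 13·17
1 = 13·127 − 30·55
1 = −30·817 + 193·127
1 = 193·5029 − 1188·817
1 = −1188·41049 + 9697·5029
1 = 9697·46078 − 10885·41049
Hence 41049⁻¹ ≡ -10885 ≡ 35193 (mod 46078).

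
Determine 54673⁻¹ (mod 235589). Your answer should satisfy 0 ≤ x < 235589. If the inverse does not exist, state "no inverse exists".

Apply the Euclidean algorithm to 235589 and 54673:
235589 = 4·54673 + 16897
54673 = 3·16897 + 3982
16897 = 4·3982 + 969
3982 = 4·969 + 106
969 = 9·106 + 15
106 = 7·15 + 1
15 = 15·1 + 0
The gcd is 1. Working backward:
1 = 106 − 7·15
1 = −7·969 + 64·106
1 = 64·3982 − 263·969
1 = −263·16897 + 1116·3982
1 = 1116·54673 − 3611·16897
1 = −3611·235589 + 15560·54673
So 54673·15560 ≡ 1 (mod 235589).

15560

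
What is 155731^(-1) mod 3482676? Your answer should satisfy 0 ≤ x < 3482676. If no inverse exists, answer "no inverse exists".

Apply the Euclidean algorithm to 3482676 and 155731:
3482676 = 22·155731 + 56594
155731 = 2·56594 + 42543
56594 = 1·42543 + 14051
42543 = 3·14051 + 390
14051 = 36·390 + 11
390 = 35·11 + 5
11 = 2·5 + 1
5 = 5·1 + 0
gcd = 1, so the inverse exists. Back-substitute:
1 = 11 − 2·5
1 = −2·390 + 71·11
1 = 71·14051 − 2558·390
1 = −2558·42543 + 7745·14051
1 = 7745·56594 − 10303·42543
1 = −10303·155731 + 28351·56594
1 = 28351·3482676 − 634025·155731
So 155731·(-634025) ≡ 1 (mod 3482676), and -634025 ≡ 2848651 (mod 3482676).

2848651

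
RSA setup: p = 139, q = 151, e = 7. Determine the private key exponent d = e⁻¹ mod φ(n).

φ(n) = (p−1)(q−1) = 138·150 = 20700.
Need d with 7·d ≡ 1 (mod 20700). Apply the extended Euclidean algorithm:
20700 = 2957·7 + 1
7 = 7·1 + 0
Back-substitute:
1 = 20700 − 2957·7
So 7·(-2957) ≡ 1 (mod 20700), hence d ≡ -2957 ≡ 17743 (mod 20700).

17743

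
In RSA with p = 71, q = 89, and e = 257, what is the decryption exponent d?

φ(n) = (p−1)(q−1) = 70·88 = 6160.
Need d with 257·d ≡ 1 (mod 6160). Apply the extended Euclidean algorithm:
6160 = 23*257 + 249
257 = 1*249 + 8
249 = 31*8 + 1
8 = 8*1 + 0
Back-substitute:
1 = 249 − 31·8
1 = −31·257 + 32·249
1 = 32·6160 − 767·257
So 257·(-767) ≡ 1 (mod 6160), hence d ≡ -767 ≡ 5393 (mod 6160).

5393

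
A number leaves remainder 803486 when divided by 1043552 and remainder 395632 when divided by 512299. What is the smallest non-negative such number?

Write x = 803486 + 1043552·k. Then 1043552·k ≡ 395632 − 803486 ≡ 104445 (mod 512299).
Need 1043552⁻¹ mod 512299. Extended Euclid on (512299, 18954):
512299 = 27×18954 + 541
18954 = 35×541 + 19
541 = 28×19 + 9
19 = 2×9 + 1
9 = 9×1 + 0
Back-substitute:
1 = 19 − 2·9
1 = −2·541 + 57·19
1 = 57·18954 − 1997·541
1 = −1997·512299 + 53976·18954
1043552⁻¹ ≡ 53976 (mod 512299), so k ≡ 53976·104445 ≡ 185124 (mod 512299).
x = 803486 + 1043552·185124 = 193187323934.

193187323934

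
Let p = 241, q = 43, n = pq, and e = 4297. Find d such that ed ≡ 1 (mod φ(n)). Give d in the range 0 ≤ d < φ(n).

φ(n) = (p−1)(q−1) = 240·42 = 10080.
Need d with 4297·d ≡ 1 (mod 10080). Apply the extended Euclidean algorithm:
10080 = 2*4297 + 1486
4297 = 2*1486 + 1325
1486 = 1*1325 + 161
1325 = 8*161 + 37
161 = 4*37 + 13
37 = 2*13 + 11
13 = 1*11 + 2
11 = 5*2 + 1
2 = 2*1 + 0
Back-substitute:
1 = 11 − 5·2
1 = −5·13 + 6·11
1 = 6·37 − 17·13
1 = −17·161 + 74·37
1 = 74·1325 − 609·161
1 = −609·1486 + 683·1325
1 = 683·4297 − 1975·1486
1 = −1975·10080 + 4633·4297
So 4297·4633 ≡ 1 (mod 10080), hence d = 4633.

4633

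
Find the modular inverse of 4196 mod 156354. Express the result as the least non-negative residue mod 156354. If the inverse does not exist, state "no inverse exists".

no inverse exists

Compute gcd(4196, 156354):
156354 = 37*4196 + 1102
4196 = 3*1102 + 890
1102 = 1*890 + 212
890 = 4*212 + 42
212 = 5*42 + 2
42 = 21*2 + 0
gcd(4196, 156354) = 2 ≠ 1, so 4196 has no multiplicative inverse modulo 156354.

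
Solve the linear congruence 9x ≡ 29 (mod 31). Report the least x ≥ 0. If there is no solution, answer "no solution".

17

First find gcd(9, 31):
31 = 3*9 + 4
9 = 2*4 + 1
4 = 4*1 + 0
gcd = 1, so a unique solution mod 31 exists.
Back-substitute for the Bézout coefficients:
1 = 9 − 2·4
1 = −2·31 + 7·9
So 9·(7) ≡ 1 (mod 31), giving 9⁻¹ ≡ 7.
x ≡ 9⁻¹·29 ≡ 7·29 ≡ 17 (mod 31).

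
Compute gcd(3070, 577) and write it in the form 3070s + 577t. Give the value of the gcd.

Apply Euclid's algorithm to 3070 and 577:
3070 = 5*577 + 185
577 = 3*185 + 22
185 = 8*22 + 9
22 = 2*9 + 4
9 = 2*4 + 1
4 = 4*1 + 0
gcd(3070, 577) = 1.
Working backward:
1 = 9 − 2·4
1 = −2·22 + 5·9
1 = 5·185 − 42·22
1 = −42·577 + 131·185
1 = 131·3070 − 697·577
So 1 = (131)·3070 + (-697)·577.

1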